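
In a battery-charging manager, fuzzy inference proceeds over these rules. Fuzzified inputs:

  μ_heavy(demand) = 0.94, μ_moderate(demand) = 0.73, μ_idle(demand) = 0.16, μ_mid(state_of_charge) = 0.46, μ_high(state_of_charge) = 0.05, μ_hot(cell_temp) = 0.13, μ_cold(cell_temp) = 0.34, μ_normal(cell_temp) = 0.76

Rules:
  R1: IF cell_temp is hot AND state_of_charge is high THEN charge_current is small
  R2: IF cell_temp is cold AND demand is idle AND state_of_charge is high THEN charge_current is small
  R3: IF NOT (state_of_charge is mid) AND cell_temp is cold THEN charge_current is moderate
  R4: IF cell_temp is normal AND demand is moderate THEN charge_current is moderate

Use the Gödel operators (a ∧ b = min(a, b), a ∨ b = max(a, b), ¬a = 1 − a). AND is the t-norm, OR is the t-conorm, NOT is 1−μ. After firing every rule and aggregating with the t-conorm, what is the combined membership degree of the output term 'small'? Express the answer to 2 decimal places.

0.05

R1: hot=0.13, high=0.05; AND[min(a, b)] → w = 0.05
R2: cold=0.34, idle=0.16, high=0.05; AND[min(a, b)] → w = 0.05
R3: ¬mid=1−0.46=0.54, cold=0.34; AND[min(a, b)] → w = 0.34
R4: normal=0.76, moderate=0.73; AND[min(a, b)] → w = 0.73
Rules with consequent 'small': {R1, R2} → strengths 0.05, 0.05
Aggregate via t-conorm [max(a, b)]: 0.05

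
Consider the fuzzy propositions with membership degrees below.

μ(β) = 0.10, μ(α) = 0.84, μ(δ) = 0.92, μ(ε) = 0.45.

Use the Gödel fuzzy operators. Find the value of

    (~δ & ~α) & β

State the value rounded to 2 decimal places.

~δ = 1 − 0.92 = 0.08
~α = 1 − 0.84 = 0.16
~δ & ~α = min(a, b) on (0.08, 0.16) = 0.08
(~δ & ~α) & β = min(a, b) on (0.08, 0.10) = 0.08

0.08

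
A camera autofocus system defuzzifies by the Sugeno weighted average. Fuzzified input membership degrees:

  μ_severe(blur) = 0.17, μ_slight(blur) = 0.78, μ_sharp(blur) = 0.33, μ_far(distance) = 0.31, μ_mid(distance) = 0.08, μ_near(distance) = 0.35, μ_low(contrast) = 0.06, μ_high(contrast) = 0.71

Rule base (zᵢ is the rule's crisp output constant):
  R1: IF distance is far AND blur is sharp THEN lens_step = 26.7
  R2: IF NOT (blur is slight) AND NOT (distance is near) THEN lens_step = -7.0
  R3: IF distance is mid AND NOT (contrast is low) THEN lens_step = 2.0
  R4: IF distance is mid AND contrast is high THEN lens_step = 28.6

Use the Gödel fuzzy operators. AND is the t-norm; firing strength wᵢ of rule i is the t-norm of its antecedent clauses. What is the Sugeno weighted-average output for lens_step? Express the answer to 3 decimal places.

R1 (z=26.7): far=0.31, sharp=0.33; AND[min(a, b)] → w = 0.31
R2 (z=-7.0): ¬slight=1−0.78=0.22, ¬near=1−0.35=0.65; AND[min(a, b)] → w = 0.22
R3 (z=2.0): mid=0.08, ¬low=1−0.06=0.94; AND[min(a, b)] → w = 0.08
R4 (z=28.6): mid=0.08, high=0.71; AND[min(a, b)] → w = 0.08
Weighted average = (0.31·26.7 + 0.22·-7.0 + 0.08·2.0 + 0.08·28.6) / (0.31 + 0.22 + 0.08 + 0.08)
  = 9.1850 / 0.6900 = 13.312

13.312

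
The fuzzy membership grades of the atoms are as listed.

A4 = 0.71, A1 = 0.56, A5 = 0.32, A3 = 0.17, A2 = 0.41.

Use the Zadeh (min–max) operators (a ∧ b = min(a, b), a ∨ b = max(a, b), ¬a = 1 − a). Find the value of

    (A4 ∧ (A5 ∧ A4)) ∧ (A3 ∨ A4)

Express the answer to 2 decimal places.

A5 ∧ A4 = min(a, b) on (0.32, 0.71) = 0.32
A4 ∧ (A5 ∧ A4) = min(a, b) on (0.71, 0.32) = 0.32
A3 ∨ A4 = max(a, b) on (0.17, 0.71) = 0.71
(A4 ∧ (A5 ∧ A4)) ∧ (A3 ∨ A4) = min(a, b) on (0.32, 0.71) = 0.32

0.32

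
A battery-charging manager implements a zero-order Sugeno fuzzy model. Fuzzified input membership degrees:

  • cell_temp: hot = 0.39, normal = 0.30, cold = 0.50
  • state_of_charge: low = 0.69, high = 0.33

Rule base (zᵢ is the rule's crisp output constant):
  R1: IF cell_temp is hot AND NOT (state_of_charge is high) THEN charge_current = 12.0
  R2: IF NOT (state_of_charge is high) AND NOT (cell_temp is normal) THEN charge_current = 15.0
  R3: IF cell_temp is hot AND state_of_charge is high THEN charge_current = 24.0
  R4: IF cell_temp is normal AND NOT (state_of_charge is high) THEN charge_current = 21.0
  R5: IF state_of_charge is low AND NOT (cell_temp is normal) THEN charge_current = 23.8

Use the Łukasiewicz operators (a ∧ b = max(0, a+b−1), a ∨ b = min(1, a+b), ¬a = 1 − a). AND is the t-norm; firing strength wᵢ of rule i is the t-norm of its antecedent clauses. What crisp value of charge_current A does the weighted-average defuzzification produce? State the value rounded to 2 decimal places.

18.97

R1 (z=12.0): hot=0.39, ¬high=1−0.33=0.67; AND[max(0, a+b−1)] → w = 0.06
R2 (z=15.0): ¬high=1−0.33=0.67, ¬normal=1−0.30=0.70; AND[max(0, a+b−1)] → w = 0.37
R3 (z=24.0): hot=0.39, high=0.33; AND[max(0, a+b−1)] → w = 0.00
R4 (z=21.0): normal=0.30, ¬high=1−0.33=0.67; AND[max(0, a+b−1)] → w = 0.00
R5 (z=23.8): low=0.69, ¬normal=1−0.30=0.70; AND[max(0, a+b−1)] → w = 0.39
Weighted average = (0.06·12.0 + 0.37·15.0 + 0.00·24.0 + 0.00·21.0 + 0.39·23.8) / (0.06 + 0.37 + 0.00 + 0.00 + 0.39)
  = 15.5520 / 0.8200 = 18.97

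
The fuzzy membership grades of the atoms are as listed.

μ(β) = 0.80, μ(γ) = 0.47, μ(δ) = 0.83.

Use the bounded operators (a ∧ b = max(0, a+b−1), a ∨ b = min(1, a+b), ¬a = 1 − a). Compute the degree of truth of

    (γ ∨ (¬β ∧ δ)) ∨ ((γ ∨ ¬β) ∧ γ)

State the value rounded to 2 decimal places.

0.64

¬β = 1 − 0.80 = 0.20
¬β ∧ δ = max(0, a+b−1) on (0.20, 0.83) = 0.03
γ ∨ (¬β ∧ δ) = min(1, a+b) on (0.47, 0.03) = 0.50
¬β = 1 − 0.80 = 0.20
γ ∨ ¬β = min(1, a+b) on (0.47, 0.20) = 0.67
(γ ∨ ¬β) ∧ γ = max(0, a+b−1) on (0.67, 0.47) = 0.14
(γ ∨ (¬β ∧ δ)) ∨ ((γ ∨ ¬β) ∧ γ) = min(1, a+b) on (0.50, 0.14) = 0.64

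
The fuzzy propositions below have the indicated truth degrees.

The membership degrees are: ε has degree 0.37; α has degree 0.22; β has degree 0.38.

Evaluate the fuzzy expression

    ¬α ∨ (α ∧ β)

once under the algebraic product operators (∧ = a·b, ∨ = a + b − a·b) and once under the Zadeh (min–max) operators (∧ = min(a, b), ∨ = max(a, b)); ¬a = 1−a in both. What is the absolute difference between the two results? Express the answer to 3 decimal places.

0.018

Under algebraic product:
  ¬α = 1 − 0.2200 = 0.7800
  α ∧ β = a·b on (0.2200, 0.3800) = 0.0836
  ¬α ∨ (α ∧ β) = a + b − a·b on (0.7800, 0.0836) = 0.7984
  → value = 0.7984
Under Zadeh (min–max):
  ¬α = 1 − 0.22 = 0.78
  α ∧ β = min(a, b) on (0.22, 0.38) = 0.22
  ¬α ∨ (α ∧ β) = max(a, b) on (0.78, 0.22) = 0.78
  → value = 0.7800
|0.7984 − 0.7800| = 0.018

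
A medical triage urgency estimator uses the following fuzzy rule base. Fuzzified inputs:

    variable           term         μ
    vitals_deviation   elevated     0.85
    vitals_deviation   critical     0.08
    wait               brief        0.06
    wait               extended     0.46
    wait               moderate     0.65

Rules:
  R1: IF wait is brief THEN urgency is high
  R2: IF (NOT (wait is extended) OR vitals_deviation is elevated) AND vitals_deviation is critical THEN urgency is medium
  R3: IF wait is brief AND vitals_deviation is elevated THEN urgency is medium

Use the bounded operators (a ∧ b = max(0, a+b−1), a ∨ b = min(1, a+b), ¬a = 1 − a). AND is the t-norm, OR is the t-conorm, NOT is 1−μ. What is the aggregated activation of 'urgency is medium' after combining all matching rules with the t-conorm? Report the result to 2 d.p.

R1: brief=0.06 → w = 0.06
R2: (¬extended=1−0.46=0.54 OR elevated=0.85) = 1.00; AND[max(0, a+b−1)] with critical=0.08 → w = 0.08
R3: brief=0.06, elevated=0.85; AND[max(0, a+b−1)] → w = 0.00
Rules with consequent 'medium': {R2, R3} → strengths 0.08, 0.00
Aggregate via t-conorm [min(1, a+b)]: 0.08

0.08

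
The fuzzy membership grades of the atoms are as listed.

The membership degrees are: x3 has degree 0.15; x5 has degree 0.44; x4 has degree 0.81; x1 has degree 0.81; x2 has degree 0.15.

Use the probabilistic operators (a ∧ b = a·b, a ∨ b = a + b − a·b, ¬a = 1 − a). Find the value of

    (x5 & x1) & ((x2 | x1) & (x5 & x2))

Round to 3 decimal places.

0.020

x5 & x1 = a·b on (0.4400, 0.8100) = 0.3564
x2 | x1 = a + b − a·b on (0.1500, 0.8100) = 0.8385
x5 & x2 = a·b on (0.4400, 0.1500) = 0.0660
(x2 | x1) & (x5 & x2) = a·b on (0.8385, 0.0660) = 0.0553
(x5 & x1) & ((x2 | x1) & (x5 & x2)) = a·b on (0.3564, 0.0553) = 0.0197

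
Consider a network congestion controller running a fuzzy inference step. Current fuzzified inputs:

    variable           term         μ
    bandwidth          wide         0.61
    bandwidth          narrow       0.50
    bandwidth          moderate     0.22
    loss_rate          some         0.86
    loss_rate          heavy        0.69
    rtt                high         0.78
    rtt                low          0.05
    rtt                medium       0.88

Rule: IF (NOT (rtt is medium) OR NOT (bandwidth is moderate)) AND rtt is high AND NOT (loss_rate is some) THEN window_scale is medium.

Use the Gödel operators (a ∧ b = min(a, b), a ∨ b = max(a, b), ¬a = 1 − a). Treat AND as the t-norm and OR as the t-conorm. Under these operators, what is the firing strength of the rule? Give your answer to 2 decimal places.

firing strength: (¬medium=1−0.88=0.12 OR ¬moderate=1−0.22=0.78) = 0.78; AND[min(a, b)] with high=0.78, ¬some=1−0.86=0.14 → w = 0.14

0.14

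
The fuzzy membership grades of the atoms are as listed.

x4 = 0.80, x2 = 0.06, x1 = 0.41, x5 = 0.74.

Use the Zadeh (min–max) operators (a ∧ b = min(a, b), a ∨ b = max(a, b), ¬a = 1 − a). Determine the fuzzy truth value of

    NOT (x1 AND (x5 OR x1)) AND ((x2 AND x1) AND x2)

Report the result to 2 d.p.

x5 OR x1 = max(a, b) on (0.74, 0.41) = 0.74
x1 AND (x5 OR x1) = min(a, b) on (0.41, 0.74) = 0.41
NOT (x1 AND (x5 OR x1)) = 1 − 0.41 = 0.59
x2 AND x1 = min(a, b) on (0.06, 0.41) = 0.06
(x2 AND x1) AND x2 = min(a, b) on (0.06, 0.06) = 0.06
NOT (x1 AND (x5 OR x1)) AND ((x2 AND x1) AND x2) = min(a, b) on (0.59, 0.06) = 0.06

0.06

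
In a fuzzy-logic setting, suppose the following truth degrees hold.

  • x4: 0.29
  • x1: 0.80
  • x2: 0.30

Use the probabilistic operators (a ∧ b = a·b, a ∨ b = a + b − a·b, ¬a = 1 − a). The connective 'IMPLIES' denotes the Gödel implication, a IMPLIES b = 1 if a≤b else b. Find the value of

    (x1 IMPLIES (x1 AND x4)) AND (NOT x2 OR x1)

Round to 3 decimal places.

x1 AND x4 = a·b on (0.8000, 0.2900) = 0.2320
x1 IMPLIES (x1 AND x4)  [Gödel: 1 if a≤b else b] with a=0.8000, b=0.2320 → 0.2320
NOT x2 = 1 − 0.3000 = 0.7000
NOT x2 OR x1 = a + b − a·b on (0.7000, 0.8000) = 0.9400
(x1 IMPLIES (x1 AND x4)) AND (NOT x2 OR x1) = a·b on (0.2320, 0.9400) = 0.2181

0.218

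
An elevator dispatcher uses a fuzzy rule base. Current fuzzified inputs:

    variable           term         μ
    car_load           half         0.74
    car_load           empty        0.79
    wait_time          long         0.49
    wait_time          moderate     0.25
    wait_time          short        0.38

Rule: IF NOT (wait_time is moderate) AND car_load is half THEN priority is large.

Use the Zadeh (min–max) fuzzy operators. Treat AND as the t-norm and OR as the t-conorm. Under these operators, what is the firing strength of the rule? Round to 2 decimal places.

0.74

firing strength: ¬moderate=1−0.25=0.75, half=0.74; AND[min(a, b)] → w = 0.74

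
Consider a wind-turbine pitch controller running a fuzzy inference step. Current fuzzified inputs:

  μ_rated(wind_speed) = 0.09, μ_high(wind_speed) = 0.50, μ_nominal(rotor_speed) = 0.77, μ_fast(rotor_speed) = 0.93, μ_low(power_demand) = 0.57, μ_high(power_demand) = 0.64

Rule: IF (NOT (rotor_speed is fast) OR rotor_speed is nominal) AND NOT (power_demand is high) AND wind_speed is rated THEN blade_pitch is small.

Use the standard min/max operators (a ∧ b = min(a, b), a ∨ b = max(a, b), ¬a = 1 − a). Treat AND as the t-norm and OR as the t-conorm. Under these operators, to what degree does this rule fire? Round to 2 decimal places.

0.09

firing strength: (¬fast=1−0.93=0.07 OR nominal=0.77) = 0.77; AND[min(a, b)] with ¬high=1−0.64=0.36, rated=0.09 → w = 0.09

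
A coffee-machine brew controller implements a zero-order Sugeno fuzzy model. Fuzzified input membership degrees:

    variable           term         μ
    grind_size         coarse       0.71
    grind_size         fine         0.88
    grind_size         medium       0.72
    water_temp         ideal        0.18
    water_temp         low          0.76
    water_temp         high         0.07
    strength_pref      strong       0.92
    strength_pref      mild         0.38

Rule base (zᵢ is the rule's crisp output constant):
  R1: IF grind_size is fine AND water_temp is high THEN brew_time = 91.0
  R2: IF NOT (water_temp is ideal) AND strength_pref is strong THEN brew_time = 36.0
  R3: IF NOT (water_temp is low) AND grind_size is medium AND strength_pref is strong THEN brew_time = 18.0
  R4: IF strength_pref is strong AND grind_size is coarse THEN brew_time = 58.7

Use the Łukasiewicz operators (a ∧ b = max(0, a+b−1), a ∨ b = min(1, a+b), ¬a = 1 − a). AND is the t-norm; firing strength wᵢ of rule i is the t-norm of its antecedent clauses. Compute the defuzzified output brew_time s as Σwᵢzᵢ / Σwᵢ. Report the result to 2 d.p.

46.44

R1 (z=91.0): fine=0.88, high=0.07; AND[max(0, a+b−1)] → w = 0.00
R2 (z=36.0): ¬ideal=1−0.18=0.82, strong=0.92; AND[max(0, a+b−1)] → w = 0.74
R3 (z=18.0): ¬low=1−0.76=0.24, medium=0.72, strong=0.92; AND[max(0, a+b−1)] → w = 0.00
R4 (z=58.7): strong=0.92, coarse=0.71; AND[max(0, a+b−1)] → w = 0.63
Weighted average = (0.00·91.0 + 0.74·36.0 + 0.00·18.0 + 0.63·58.7) / (0.00 + 0.74 + 0.00 + 0.63)
  = 63.6210 / 1.3700 = 46.44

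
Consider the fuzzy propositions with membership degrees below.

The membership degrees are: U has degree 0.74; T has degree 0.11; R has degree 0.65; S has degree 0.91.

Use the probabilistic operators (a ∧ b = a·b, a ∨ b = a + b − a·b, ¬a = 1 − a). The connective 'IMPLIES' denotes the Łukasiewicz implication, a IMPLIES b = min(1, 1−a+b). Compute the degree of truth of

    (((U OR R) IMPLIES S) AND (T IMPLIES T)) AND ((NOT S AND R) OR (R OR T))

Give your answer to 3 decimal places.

0.707

U OR R = a + b − a·b on (0.7400, 0.6500) = 0.9090
(U OR R) IMPLIES S  [Łukasiewicz: min(1, 1−a+b)] with a=0.9090, b=0.9100 → 1.0000
T IMPLIES T  [Łukasiewicz: min(1, 1−a+b)] with a=0.1100, b=0.1100 → 1.0000
((U OR R) IMPLIES S) AND (T IMPLIES T) = a·b on (1.0000, 1.0000) = 1.0000
NOT S = 1 − 0.9100 = 0.0900
NOT S AND R = a·b on (0.0900, 0.6500) = 0.0585
R OR T = a + b − a·b on (0.6500, 0.1100) = 0.6885
(NOT S AND R) OR (R OR T) = a + b − a·b on (0.0585, 0.6885) = 0.7067
(((U OR R) IMPLIES S) AND (T IMPLIES T)) AND ((NOT S AND R) OR (R OR T)) = a·b on (1.0000, 0.7067) = 0.7067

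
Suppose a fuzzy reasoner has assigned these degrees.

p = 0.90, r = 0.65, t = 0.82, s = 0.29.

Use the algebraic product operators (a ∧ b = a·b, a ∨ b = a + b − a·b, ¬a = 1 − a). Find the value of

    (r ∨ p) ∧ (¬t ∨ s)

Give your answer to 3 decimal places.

r ∨ p = a + b − a·b on (0.6500, 0.9000) = 0.9650
¬t = 1 − 0.8200 = 0.1800
¬t ∨ s = a + b − a·b on (0.1800, 0.2900) = 0.4178
(r ∨ p) ∧ (¬t ∨ s) = a·b on (0.9650, 0.4178) = 0.4032

0.403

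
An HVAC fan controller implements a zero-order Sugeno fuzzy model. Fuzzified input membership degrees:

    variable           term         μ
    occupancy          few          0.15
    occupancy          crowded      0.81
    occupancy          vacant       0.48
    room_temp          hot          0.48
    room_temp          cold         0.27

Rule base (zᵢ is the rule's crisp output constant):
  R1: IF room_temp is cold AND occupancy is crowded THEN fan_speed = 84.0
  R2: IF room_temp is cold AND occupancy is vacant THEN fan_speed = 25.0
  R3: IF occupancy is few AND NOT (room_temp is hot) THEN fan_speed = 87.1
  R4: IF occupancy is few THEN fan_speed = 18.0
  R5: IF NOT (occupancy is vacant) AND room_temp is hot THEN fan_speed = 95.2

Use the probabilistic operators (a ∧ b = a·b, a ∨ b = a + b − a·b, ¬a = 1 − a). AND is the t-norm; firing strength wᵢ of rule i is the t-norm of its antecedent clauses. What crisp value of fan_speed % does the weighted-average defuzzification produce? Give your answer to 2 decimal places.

66.43

R1 (z=84.0): cold=0.27, crowded=0.81; AND[a·b] → w = 0.2187
R2 (z=25.0): cold=0.27, vacant=0.48; AND[a·b] → w = 0.1296
R3 (z=87.1): few=0.15, ¬hot=1−0.48=0.52; AND[a·b] → w = 0.0780
R4 (z=18.0): few=0.15 → w = 0.1500
R5 (z=95.2): ¬vacant=1−0.48=0.52, hot=0.48; AND[a·b] → w = 0.2496
Weighted average = (0.2187·84.0 + 0.1296·25.0 + 0.0780·87.1 + 0.1500·18.0 + 0.2496·95.2) / (0.2187 + 0.1296 + 0.0780 + 0.1500 + 0.2496)
  = 54.8665 / 0.8259 = 66.43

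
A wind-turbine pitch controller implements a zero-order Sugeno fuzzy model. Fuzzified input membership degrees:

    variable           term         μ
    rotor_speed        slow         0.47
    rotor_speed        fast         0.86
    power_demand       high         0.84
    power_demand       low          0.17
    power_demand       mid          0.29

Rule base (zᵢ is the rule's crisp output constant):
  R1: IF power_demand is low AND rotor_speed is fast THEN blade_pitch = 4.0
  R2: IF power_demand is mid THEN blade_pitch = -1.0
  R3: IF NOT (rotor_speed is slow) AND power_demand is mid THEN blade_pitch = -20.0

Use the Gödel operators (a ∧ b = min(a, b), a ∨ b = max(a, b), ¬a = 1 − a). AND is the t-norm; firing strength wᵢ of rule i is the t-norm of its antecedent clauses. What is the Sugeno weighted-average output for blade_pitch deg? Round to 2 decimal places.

R1 (z=4.0): low=0.17, fast=0.86; AND[min(a, b)] → w = 0.17
R2 (z=-1.0): mid=0.29 → w = 0.29
R3 (z=-20.0): ¬slow=1−0.47=0.53, mid=0.29; AND[min(a, b)] → w = 0.29
Weighted average = (0.17·4.0 + 0.29·-1.0 + 0.29·-20.0) / (0.17 + 0.29 + 0.29)
  = -5.4100 / 0.7500 = -7.21

-7.21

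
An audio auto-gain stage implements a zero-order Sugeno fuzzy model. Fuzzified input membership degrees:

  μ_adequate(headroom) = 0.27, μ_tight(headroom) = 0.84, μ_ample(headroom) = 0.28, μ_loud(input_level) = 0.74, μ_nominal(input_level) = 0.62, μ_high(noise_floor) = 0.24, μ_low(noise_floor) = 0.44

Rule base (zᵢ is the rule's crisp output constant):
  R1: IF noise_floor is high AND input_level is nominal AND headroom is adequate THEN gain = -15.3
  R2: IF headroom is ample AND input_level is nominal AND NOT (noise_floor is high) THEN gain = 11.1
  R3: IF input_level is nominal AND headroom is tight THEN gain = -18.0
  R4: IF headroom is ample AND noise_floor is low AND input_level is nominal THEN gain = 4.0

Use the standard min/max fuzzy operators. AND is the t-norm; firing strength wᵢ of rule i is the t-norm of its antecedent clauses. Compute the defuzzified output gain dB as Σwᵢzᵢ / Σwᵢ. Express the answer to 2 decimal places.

R1 (z=-15.3): high=0.24, nominal=0.62, adequate=0.27; AND[min(a, b)] → w = 0.24
R2 (z=11.1): ample=0.28, nominal=0.62, ¬high=1−0.24=0.76; AND[min(a, b)] → w = 0.28
R3 (z=-18.0): nominal=0.62, tight=0.84; AND[min(a, b)] → w = 0.62
R4 (z=4.0): ample=0.28, low=0.44, nominal=0.62; AND[min(a, b)] → w = 0.28
Weighted average = (0.24·-15.3 + 0.28·11.1 + 0.62·-18.0 + 0.28·4.0) / (0.24 + 0.28 + 0.62 + 0.28)
  = -10.6040 / 1.4200 = -7.47

-7.47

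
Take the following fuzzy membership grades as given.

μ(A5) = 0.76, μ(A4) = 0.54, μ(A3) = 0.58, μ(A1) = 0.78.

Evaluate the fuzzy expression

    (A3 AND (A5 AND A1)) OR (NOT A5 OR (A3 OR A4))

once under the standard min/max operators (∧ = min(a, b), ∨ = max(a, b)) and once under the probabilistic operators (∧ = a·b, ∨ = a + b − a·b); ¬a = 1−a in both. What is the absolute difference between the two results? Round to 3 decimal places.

0.324

Under standard min/max:
  A5 AND A1 = min(a, b) on (0.76, 0.78) = 0.76
  A3 AND (A5 AND A1) = min(a, b) on (0.58, 0.76) = 0.58
  NOT A5 = 1 − 0.76 = 0.24
  A3 OR A4 = max(a, b) on (0.58, 0.54) = 0.58
  NOT A5 OR (A3 OR A4) = max(a, b) on (0.24, 0.58) = 0.58
  (A3 AND (A5 AND A1)) OR (NOT A5 OR (A3 OR A4)) = max(a, b) on (0.58, 0.58) = 0.58
  → value = 0.5800
Under probabilistic:
  A5 AND A1 = a·b on (0.7600, 0.7800) = 0.5928
  A3 AND (A5 AND A1) = a·b on (0.5800, 0.5928) = 0.3438
  NOT A5 = 1 − 0.7600 = 0.2400
  A3 OR A4 = a + b − a·b on (0.5800, 0.5400) = 0.8068
  NOT A5 OR (A3 OR A4) = a + b − a·b on (0.2400, 0.8068) = 0.8532
  (A3 AND (A5 AND A1)) OR (NOT A5 OR (A3 OR A4)) = a + b − a·b on (0.3438, 0.8532) = 0.9037
  → value = 0.9037
|0.5800 − 0.9037| = 0.324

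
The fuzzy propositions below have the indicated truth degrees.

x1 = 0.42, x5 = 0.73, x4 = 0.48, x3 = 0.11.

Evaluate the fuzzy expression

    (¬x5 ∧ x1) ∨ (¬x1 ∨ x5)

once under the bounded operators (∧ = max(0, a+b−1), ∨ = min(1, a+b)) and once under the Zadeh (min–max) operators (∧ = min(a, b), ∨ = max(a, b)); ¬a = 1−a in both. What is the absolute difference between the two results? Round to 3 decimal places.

0.270

Under bounded:
  ¬x5 = 1 − 0.73 = 0.27
  ¬x5 ∧ x1 = max(0, a+b−1) on (0.27, 0.42) = 0.00
  ¬x1 = 1 − 0.42 = 0.58
  ¬x1 ∨ x5 = min(1, a+b) on (0.58, 0.73) = 1.00
  (¬x5 ∧ x1) ∨ (¬x1 ∨ x5) = min(1, a+b) on (0.00, 1.00) = 1.00
  → value = 1.0000
Under Zadeh (min–max):
  ¬x5 = 1 − 0.73 = 0.27
  ¬x5 ∧ x1 = min(a, b) on (0.27, 0.42) = 0.27
  ¬x1 = 1 − 0.42 = 0.58
  ¬x1 ∨ x5 = max(a, b) on (0.58, 0.73) = 0.73
  (¬x5 ∧ x1) ∨ (¬x1 ∨ x5) = max(a, b) on (0.27, 0.73) = 0.73
  → value = 0.7300
|1.0000 − 0.7300| = 0.270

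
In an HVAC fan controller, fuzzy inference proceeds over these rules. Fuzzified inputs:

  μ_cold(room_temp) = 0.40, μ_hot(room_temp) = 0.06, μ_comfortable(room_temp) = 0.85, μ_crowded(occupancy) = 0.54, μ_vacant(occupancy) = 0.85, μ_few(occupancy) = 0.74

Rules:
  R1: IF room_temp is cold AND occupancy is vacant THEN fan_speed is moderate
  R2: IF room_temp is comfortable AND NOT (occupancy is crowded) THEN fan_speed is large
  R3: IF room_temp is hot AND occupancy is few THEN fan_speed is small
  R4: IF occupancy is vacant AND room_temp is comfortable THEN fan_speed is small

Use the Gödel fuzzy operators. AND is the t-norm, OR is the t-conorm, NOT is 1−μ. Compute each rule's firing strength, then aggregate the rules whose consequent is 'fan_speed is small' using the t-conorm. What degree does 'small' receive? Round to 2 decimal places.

R1: cold=0.40, vacant=0.85; AND[min(a, b)] → w = 0.40
R2: comfortable=0.85, ¬crowded=1−0.54=0.46; AND[min(a, b)] → w = 0.46
R3: hot=0.06, few=0.74; AND[min(a, b)] → w = 0.06
R4: vacant=0.85, comfortable=0.85; AND[min(a, b)] → w = 0.85
Rules with consequent 'small': {R3, R4} → strengths 0.06, 0.85
Aggregate via t-conorm [max(a, b)]: 0.85

0.85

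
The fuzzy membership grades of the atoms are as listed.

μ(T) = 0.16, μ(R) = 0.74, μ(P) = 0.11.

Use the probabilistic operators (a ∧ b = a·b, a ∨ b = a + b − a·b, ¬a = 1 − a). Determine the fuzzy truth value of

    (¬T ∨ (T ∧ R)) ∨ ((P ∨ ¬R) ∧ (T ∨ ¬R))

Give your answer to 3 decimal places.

¬T = 1 − 0.1600 = 0.8400
T ∧ R = a·b on (0.1600, 0.7400) = 0.1184
¬T ∨ (T ∧ R) = a + b − a·b on (0.8400, 0.1184) = 0.8589
¬R = 1 − 0.7400 = 0.2600
P ∨ ¬R = a + b − a·b on (0.1100, 0.2600) = 0.3414
¬R = 1 − 0.7400 = 0.2600
T ∨ ¬R = a + b − a·b on (0.1600, 0.2600) = 0.3784
(P ∨ ¬R) ∧ (T ∨ ¬R) = a·b on (0.3414, 0.3784) = 0.1292
(¬T ∨ (T ∧ R)) ∨ ((P ∨ ¬R) ∧ (T ∨ ¬R)) = a + b − a·b on (0.8589, 0.1292) = 0.8772

0.877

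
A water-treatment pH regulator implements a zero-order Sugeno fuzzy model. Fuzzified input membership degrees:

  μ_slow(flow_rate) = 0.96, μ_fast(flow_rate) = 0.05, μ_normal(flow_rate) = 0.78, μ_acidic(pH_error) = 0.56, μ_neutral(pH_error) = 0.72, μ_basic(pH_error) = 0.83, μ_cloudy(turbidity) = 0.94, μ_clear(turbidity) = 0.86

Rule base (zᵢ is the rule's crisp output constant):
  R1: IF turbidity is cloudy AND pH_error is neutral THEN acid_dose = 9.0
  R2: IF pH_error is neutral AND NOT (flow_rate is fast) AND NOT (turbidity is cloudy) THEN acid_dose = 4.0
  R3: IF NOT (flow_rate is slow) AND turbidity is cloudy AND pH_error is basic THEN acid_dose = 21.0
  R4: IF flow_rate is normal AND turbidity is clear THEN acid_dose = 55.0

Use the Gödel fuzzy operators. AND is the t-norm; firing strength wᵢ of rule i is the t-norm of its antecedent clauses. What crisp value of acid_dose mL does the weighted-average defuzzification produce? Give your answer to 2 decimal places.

R1 (z=9.0): cloudy=0.94, neutral=0.72; AND[min(a, b)] → w = 0.72
R2 (z=4.0): neutral=0.72, ¬fast=1−0.05=0.95, ¬cloudy=1−0.94=0.06; AND[min(a, b)] → w = 0.06
R3 (z=21.0): ¬slow=1−0.96=0.04, cloudy=0.94, basic=0.83; AND[min(a, b)] → w = 0.04
R4 (z=55.0): normal=0.78, clear=0.86; AND[min(a, b)] → w = 0.78
Weighted average = (0.72·9.0 + 0.06·4.0 + 0.04·21.0 + 0.78·55.0) / (0.72 + 0.06 + 0.04 + 0.78)
  = 50.4600 / 1.6000 = 31.54

31.54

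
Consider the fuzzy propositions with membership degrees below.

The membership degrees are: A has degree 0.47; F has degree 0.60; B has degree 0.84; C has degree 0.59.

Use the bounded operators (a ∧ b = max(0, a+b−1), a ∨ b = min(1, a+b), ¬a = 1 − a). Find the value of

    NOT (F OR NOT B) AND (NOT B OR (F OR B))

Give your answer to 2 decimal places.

0.24

NOT B = 1 − 0.84 = 0.16
F OR NOT B = min(1, a+b) on (0.60, 0.16) = 0.76
NOT (F OR NOT B) = 1 − 0.76 = 0.24
NOT B = 1 − 0.84 = 0.16
F OR B = min(1, a+b) on (0.60, 0.84) = 1.00
NOT B OR (F OR B) = min(1, a+b) on (0.16, 1.00) = 1.00
NOT (F OR NOT B) AND (NOT B OR (F OR B)) = max(0, a+b−1) on (0.24, 1.00) = 0.24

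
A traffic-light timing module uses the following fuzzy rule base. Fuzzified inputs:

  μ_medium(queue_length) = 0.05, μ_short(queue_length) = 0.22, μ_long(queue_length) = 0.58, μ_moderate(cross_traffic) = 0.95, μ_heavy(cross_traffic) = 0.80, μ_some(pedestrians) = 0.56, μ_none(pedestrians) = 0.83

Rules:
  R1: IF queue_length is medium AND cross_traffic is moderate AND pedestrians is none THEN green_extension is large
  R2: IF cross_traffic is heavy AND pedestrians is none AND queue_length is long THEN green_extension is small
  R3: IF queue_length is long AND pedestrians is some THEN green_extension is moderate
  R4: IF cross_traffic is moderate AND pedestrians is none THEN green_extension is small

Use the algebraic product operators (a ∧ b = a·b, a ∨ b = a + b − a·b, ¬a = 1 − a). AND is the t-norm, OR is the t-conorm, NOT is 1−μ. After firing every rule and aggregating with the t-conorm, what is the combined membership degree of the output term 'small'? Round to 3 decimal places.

R1: medium=0.05, moderate=0.95, none=0.83; AND[a·b] → w = 0.0394
R2: heavy=0.80, none=0.83, long=0.58; AND[a·b] → w = 0.3851
R3: long=0.58, some=0.56; AND[a·b] → w = 0.3248
R4: moderate=0.95, none=0.83; AND[a·b] → w = 0.7885
Rules with consequent 'small': {R2, R4} → strengths 0.3851, 0.7885
Aggregate via t-conorm [a + b − a·b]: 0.8700

0.870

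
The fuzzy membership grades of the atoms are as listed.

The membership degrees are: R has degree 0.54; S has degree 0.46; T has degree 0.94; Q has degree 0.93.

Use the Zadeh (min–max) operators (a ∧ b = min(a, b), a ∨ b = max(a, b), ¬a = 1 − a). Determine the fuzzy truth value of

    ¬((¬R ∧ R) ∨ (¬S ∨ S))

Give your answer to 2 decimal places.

0.46

¬R = 1 − 0.54 = 0.46
¬R ∧ R = min(a, b) on (0.46, 0.54) = 0.46
¬S = 1 − 0.46 = 0.54
¬S ∨ S = max(a, b) on (0.54, 0.46) = 0.54
(¬R ∧ R) ∨ (¬S ∨ S) = max(a, b) on (0.46, 0.54) = 0.54
¬((¬R ∧ R) ∨ (¬S ∨ S)) = 1 − 0.54 = 0.46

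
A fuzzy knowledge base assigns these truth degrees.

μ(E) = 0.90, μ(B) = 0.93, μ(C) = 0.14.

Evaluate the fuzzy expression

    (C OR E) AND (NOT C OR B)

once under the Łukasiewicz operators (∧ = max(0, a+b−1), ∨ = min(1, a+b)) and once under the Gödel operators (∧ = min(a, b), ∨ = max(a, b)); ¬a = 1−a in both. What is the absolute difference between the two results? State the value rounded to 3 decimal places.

Under Łukasiewicz:
  C OR E = min(1, a+b) on (0.14, 0.90) = 1.00
  NOT C = 1 − 0.14 = 0.86
  NOT C OR B = min(1, a+b) on (0.86, 0.93) = 1.00
  (C OR E) AND (NOT C OR B) = max(0, a+b−1) on (1.00, 1.00) = 1.00
  → value = 1.0000
Under Gödel:
  C OR E = max(a, b) on (0.14, 0.90) = 0.90
  NOT C = 1 − 0.14 = 0.86
  NOT C OR B = max(a, b) on (0.86, 0.93) = 0.93
  (C OR E) AND (NOT C OR B) = min(a, b) on (0.90, 0.93) = 0.90
  → value = 0.9000
|1.0000 − 0.9000| = 0.100

0.100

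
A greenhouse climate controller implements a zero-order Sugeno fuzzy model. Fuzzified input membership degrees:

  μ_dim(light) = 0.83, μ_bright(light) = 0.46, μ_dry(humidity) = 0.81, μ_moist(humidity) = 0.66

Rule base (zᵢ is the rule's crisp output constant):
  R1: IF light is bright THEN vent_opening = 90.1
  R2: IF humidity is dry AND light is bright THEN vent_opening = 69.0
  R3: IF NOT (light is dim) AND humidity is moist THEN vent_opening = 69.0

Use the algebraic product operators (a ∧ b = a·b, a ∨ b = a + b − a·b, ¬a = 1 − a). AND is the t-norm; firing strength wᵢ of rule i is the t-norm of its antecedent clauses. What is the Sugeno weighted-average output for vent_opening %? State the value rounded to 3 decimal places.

79.273

R1 (z=90.1): bright=0.46 → w = 0.4600
R2 (z=69.0): dry=0.81, bright=0.46; AND[a·b] → w = 0.3726
R3 (z=69.0): ¬dim=1−0.83=0.17, moist=0.66; AND[a·b] → w = 0.1122
Weighted average = (0.4600·90.1 + 0.3726·69.0 + 0.1122·69.0) / (0.4600 + 0.3726 + 0.1122)
  = 74.8972 / 0.9448 = 79.273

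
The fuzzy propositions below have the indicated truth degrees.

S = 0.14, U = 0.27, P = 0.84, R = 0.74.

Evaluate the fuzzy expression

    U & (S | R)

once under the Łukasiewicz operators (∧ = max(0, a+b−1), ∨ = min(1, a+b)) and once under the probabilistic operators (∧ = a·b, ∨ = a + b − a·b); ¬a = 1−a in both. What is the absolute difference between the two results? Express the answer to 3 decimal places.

0.060

Under Łukasiewicz:
  S | R = min(1, a+b) on (0.14, 0.74) = 0.88
  U & (S | R) = max(0, a+b−1) on (0.27, 0.88) = 0.15
  → value = 0.1500
Under probabilistic:
  S | R = a + b − a·b on (0.1400, 0.7400) = 0.7764
  U & (S | R) = a·b on (0.2700, 0.7764) = 0.2096
  → value = 0.2096
|0.1500 − 0.2096| = 0.060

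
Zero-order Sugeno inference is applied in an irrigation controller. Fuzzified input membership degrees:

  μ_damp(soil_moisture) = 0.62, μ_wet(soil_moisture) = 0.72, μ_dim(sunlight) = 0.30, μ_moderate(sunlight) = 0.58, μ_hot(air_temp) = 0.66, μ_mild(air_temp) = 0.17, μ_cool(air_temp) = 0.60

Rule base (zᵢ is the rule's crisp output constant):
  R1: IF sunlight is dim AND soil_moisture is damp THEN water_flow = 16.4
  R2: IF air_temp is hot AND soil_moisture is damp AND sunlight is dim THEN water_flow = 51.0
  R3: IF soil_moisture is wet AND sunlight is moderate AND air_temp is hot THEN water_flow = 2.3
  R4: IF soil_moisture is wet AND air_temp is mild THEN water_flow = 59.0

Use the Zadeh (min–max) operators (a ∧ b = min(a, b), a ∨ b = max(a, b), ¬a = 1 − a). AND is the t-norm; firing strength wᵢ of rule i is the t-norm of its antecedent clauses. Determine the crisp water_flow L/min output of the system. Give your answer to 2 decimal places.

R1 (z=16.4): dim=0.30, damp=0.62; AND[min(a, b)] → w = 0.30
R2 (z=51.0): hot=0.66, damp=0.62, dim=0.30; AND[min(a, b)] → w = 0.30
R3 (z=2.3): wet=0.72, moderate=0.58, hot=0.66; AND[min(a, b)] → w = 0.58
R4 (z=59.0): wet=0.72, mild=0.17; AND[min(a, b)] → w = 0.17
Weighted average = (0.30·16.4 + 0.30·51.0 + 0.58·2.3 + 0.17·59.0) / (0.30 + 0.30 + 0.58 + 0.17)
  = 31.5840 / 1.3500 = 23.40

23.40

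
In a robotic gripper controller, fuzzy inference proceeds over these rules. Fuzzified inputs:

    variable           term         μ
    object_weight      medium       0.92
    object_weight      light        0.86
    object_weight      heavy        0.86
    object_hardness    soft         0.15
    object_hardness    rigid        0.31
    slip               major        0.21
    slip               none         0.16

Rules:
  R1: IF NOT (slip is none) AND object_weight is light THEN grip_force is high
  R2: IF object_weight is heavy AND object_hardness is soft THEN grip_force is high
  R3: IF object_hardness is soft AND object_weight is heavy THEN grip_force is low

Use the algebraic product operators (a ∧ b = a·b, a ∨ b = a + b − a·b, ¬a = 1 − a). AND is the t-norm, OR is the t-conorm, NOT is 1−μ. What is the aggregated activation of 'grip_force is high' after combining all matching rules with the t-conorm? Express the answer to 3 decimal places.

0.758

R1: ¬none=1−0.16=0.84, light=0.86; AND[a·b] → w = 0.7224
R2: heavy=0.86, soft=0.15; AND[a·b] → w = 0.1290
R3: soft=0.15, heavy=0.86; AND[a·b] → w = 0.1290
Rules with consequent 'high': {R1, R2} → strengths 0.7224, 0.1290
Aggregate via t-conorm [a + b − a·b]: 0.7582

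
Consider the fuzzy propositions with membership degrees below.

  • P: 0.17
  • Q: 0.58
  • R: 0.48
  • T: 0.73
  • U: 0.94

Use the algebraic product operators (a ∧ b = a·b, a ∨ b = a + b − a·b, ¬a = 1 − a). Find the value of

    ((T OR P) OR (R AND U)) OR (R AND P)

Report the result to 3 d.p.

0.887

T OR P = a + b − a·b on (0.7300, 0.1700) = 0.7759
R AND U = a·b on (0.4800, 0.9400) = 0.4512
(T OR P) OR (R AND U) = a + b − a·b on (0.7759, 0.4512) = 0.8770
R AND P = a·b on (0.4800, 0.1700) = 0.0816
((T OR P) OR (R AND U)) OR (R AND P) = a + b − a·b on (0.8770, 0.0816) = 0.8870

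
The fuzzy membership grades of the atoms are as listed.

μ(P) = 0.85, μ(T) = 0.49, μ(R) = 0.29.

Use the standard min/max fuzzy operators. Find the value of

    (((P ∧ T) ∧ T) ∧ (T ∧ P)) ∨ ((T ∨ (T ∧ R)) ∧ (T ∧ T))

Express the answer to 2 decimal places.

0.49

P ∧ T = min(a, b) on (0.85, 0.49) = 0.49
(P ∧ T) ∧ T = min(a, b) on (0.49, 0.49) = 0.49
T ∧ P = min(a, b) on (0.49, 0.85) = 0.49
((P ∧ T) ∧ T) ∧ (T ∧ P) = min(a, b) on (0.49, 0.49) = 0.49
T ∧ R = min(a, b) on (0.49, 0.29) = 0.29
T ∨ (T ∧ R) = max(a, b) on (0.49, 0.29) = 0.49
T ∧ T = min(a, b) on (0.49, 0.49) = 0.49
(T ∨ (T ∧ R)) ∧ (T ∧ T) = min(a, b) on (0.49, 0.49) = 0.49
(((P ∧ T) ∧ T) ∧ (T ∧ P)) ∨ ((T ∨ (T ∧ R)) ∧ (T ∧ T)) = max(a, b) on (0.49, 0.49) = 0.49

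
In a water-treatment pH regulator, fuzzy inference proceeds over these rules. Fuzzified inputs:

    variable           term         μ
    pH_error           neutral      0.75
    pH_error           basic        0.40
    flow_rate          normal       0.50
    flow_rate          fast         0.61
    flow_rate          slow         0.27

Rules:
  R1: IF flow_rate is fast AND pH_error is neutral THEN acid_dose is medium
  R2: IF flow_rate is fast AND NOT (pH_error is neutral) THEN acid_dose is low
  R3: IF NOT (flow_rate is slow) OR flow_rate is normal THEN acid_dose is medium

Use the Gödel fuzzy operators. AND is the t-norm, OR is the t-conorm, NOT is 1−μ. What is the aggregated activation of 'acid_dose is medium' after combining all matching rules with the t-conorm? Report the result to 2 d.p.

0.73

R1: fast=0.61, neutral=0.75; AND[min(a, b)] → w = 0.61
R2: fast=0.61, ¬neutral=1−0.75=0.25; AND[min(a, b)] → w = 0.25
R3: ¬slow=1−0.27=0.73, normal=0.50; OR[max(a, b)] → w = 0.73
Rules with consequent 'medium': {R1, R3} → strengths 0.61, 0.73
Aggregate via t-conorm [max(a, b)]: 0.73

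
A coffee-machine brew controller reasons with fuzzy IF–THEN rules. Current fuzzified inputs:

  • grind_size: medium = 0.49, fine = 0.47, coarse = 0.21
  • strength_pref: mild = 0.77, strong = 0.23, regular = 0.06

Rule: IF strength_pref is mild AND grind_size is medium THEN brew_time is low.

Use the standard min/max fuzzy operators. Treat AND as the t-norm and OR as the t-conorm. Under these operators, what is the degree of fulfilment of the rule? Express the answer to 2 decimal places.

firing strength: mild=0.77, medium=0.49; AND[min(a, b)] → w = 0.49

0.49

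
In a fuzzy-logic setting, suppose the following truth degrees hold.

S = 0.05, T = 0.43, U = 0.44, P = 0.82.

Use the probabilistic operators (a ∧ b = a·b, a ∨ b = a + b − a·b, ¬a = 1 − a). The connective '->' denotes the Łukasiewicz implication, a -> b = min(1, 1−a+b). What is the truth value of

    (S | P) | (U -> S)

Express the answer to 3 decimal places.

S | P = a + b − a·b on (0.0500, 0.8200) = 0.8290
U -> S  [Łukasiewicz: min(1, 1−a+b)] with a=0.4400, b=0.0500 → 0.6100
(S | P) | (U -> S) = a + b − a·b on (0.8290, 0.6100) = 0.9333

0.933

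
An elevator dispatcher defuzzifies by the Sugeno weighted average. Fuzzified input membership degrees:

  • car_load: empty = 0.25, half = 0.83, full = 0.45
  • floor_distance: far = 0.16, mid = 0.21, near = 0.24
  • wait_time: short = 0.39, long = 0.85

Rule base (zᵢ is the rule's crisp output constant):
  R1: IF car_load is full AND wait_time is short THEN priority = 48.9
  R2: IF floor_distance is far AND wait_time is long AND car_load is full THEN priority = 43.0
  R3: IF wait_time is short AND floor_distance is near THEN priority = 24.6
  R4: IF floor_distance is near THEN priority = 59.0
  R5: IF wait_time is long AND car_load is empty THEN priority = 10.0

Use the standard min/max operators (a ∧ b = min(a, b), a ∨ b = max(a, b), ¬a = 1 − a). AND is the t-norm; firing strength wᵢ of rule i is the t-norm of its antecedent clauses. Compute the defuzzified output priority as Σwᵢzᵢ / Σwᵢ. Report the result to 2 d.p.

R1 (z=48.9): full=0.45, short=0.39; AND[min(a, b)] → w = 0.39
R2 (z=43.0): far=0.16, long=0.85, full=0.45; AND[min(a, b)] → w = 0.16
R3 (z=24.6): short=0.39, near=0.24; AND[min(a, b)] → w = 0.24
R4 (z=59.0): near=0.24 → w = 0.24
R5 (z=10.0): long=0.85, empty=0.25; AND[min(a, b)] → w = 0.25
Weighted average = (0.39·48.9 + 0.16·43.0 + 0.24·24.6 + 0.24·59.0 + 0.25·10.0) / (0.39 + 0.16 + 0.24 + 0.24 + 0.25)
  = 48.5150 / 1.2800 = 37.90

37.90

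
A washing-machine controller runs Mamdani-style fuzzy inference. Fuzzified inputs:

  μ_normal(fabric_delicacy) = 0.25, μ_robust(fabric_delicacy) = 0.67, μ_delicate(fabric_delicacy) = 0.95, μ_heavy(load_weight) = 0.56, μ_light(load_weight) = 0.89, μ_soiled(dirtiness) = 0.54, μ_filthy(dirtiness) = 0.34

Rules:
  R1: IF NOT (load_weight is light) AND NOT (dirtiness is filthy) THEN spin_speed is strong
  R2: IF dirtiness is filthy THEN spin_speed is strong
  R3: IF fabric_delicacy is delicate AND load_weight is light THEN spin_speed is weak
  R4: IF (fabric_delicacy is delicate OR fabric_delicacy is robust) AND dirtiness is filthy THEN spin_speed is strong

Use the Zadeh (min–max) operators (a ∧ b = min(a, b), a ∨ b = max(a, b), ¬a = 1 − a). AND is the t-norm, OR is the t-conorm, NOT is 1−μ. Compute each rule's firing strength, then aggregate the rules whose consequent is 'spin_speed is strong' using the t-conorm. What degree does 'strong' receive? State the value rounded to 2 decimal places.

R1: ¬light=1−0.89=0.11, ¬filthy=1−0.34=0.66; AND[min(a, b)] → w = 0.11
R2: filthy=0.34 → w = 0.34
R3: delicate=0.95, light=0.89; AND[min(a, b)] → w = 0.89
R4: (delicate=0.95 OR robust=0.67) = 0.95; AND[min(a, b)] with filthy=0.34 → w = 0.34
Rules with consequent 'strong': {R1, R2, R4} → strengths 0.11, 0.34, 0.34
Aggregate via t-conorm [max(a, b)]: 0.34

0.34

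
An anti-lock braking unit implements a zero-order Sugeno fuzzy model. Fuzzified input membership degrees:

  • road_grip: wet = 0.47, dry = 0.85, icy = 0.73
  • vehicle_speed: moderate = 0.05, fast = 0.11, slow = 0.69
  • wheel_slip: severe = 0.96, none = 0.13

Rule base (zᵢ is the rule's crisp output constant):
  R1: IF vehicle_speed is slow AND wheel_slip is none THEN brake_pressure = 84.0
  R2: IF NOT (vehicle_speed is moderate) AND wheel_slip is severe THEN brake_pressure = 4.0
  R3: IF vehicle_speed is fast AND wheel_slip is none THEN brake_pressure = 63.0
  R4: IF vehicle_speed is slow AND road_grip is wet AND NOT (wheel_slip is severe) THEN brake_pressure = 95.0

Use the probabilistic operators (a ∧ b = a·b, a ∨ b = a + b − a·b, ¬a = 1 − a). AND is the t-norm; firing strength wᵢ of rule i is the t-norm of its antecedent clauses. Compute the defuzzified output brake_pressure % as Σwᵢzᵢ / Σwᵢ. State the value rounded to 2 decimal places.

R1 (z=84.0): slow=0.69, none=0.13; AND[a·b] → w = 0.0897
R2 (z=4.0): ¬moderate=1−0.05=0.95, severe=0.96; AND[a·b] → w = 0.9120
R3 (z=63.0): fast=0.11, none=0.13; AND[a·b] → w = 0.0143
R4 (z=95.0): slow=0.69, wet=0.47, ¬severe=1−0.96=0.04; AND[a·b] → w = 0.0130
Weighted average = (0.0897·84.0 + 0.9120·4.0 + 0.0143·63.0 + 0.0130·95.0) / (0.0897 + 0.9120 + 0.0143 + 0.0130)
  = 13.3160 / 1.0290 = 12.94

12.94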